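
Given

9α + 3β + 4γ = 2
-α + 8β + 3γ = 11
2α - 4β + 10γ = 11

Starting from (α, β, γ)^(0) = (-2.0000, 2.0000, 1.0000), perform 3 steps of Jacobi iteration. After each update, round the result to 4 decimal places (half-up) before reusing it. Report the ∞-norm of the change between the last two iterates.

Iteration 1:
  α = (2 - (3)·2.0000 - (4)·1.0000) / (9) = -0.8889
  β = (11 - (-1)·-2.0000 - (3)·1.0000) / (8) = 0.7500
  γ = (11 - (2)·-2.0000 - (-4)·2.0000) / (10) = 2.3000
Iteration 2:
  α = (2 - (3)·0.7500 - (4)·2.3000) / (9) = -1.0500
  β = (11 - (-1)·-0.8889 - (3)·2.3000) / (8) = 0.4014
  γ = (11 - (2)·-0.8889 - (-4)·0.7500) / (10) = 1.5778
Iteration 3:
  α = (2 - (3)·0.4014 - (4)·1.5778) / (9) = -0.6128
  β = (11 - (-1)·-1.0500 - (3)·1.5778) / (8) = 0.6521
  γ = (11 - (2)·-1.0500 - (-4)·0.4014) / (10) = 1.4706
Change: (0.4372, 0.2507, -0.1072) → max |·| = 0.4372

0.4372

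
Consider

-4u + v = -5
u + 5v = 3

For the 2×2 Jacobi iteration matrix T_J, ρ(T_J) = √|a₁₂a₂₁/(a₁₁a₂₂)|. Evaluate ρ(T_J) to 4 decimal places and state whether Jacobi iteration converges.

a₁₂a₂₁/(a₁₁a₂₂) = (1)·(1) / ((-4)·(5)) = -0.050000
ρ = √|-0.050000| = √0.050000 = 0.2236
ρ < 1, so Jacobi converges

0.2236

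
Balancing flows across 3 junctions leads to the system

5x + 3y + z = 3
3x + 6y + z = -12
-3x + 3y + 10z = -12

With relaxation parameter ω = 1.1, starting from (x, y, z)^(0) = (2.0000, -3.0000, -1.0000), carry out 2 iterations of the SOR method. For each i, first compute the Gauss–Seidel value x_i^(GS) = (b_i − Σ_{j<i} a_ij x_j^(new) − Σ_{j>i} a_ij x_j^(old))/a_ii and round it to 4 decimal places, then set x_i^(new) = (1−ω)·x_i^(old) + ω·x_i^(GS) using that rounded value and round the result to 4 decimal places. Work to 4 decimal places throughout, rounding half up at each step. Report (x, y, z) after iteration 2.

Iteration 1:
  x: GS value = (3 - (3)·-3.0000 - (1)·-1.0000) / (5) = 2.6000;  x ← (1−ω)·2.0000 + ω·2.6000 = 2.6600
  y: GS value = (-12 - (3)·2.6600 - (1)·-1.0000) / (6) = -3.1633;  y ← (1−ω)·-3.0000 + ω·-3.1633 = -3.1796
  z: GS value = (-12 - (-3)·2.6600 - (3)·-3.1796) / (10) = 0.5519;  z ← (1−ω)·-1.0000 + ω·0.5519 = 0.7071
Iteration 2:
  x: GS value = (3 - (3)·-3.1796 - (1)·0.7071) / (5) = 2.3663;  x ← (1−ω)·2.6600 + ω·2.3663 = 2.3369
  y: GS value = (-12 - (3)·2.3369 - (1)·0.7071) / (6) = -3.2863;  y ← (1−ω)·-3.1796 + ω·-3.2863 = -3.2970
  z: GS value = (-12 - (-3)·2.3369 - (3)·-3.2970) / (10) = 0.4902;  z ← (1−ω)·0.7071 + ω·0.4902 = 0.4685

(2.3369, -3.2970, 0.4685)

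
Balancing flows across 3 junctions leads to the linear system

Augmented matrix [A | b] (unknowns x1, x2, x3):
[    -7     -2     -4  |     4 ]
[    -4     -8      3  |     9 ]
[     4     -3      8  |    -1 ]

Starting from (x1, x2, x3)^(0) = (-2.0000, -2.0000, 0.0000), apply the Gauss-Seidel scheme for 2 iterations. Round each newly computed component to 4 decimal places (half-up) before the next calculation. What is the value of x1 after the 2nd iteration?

0.0625

Iteration 1:
  x1 = (4 - (-2)·-2.0000 - (-4)·0.0000) / (-7) = 0.0000
  x2 = (9 - (-4)·0.0000 - (3)·0.0000) / (-8) = -1.1250
  x3 = (-1 - (4)·0.0000 - (-3)·-1.1250) / (8) = -0.5469
Iteration 2:
  x1 = (4 - (-2)·-1.1250 - (-4)·-0.5469) / (-7) = 0.0625
  x2 = (9 - (-4)·0.0625 - (3)·-0.5469) / (-8) = -1.3613
  x3 = (-1 - (4)·0.0625 - (-3)·-1.3613) / (8) = -0.6667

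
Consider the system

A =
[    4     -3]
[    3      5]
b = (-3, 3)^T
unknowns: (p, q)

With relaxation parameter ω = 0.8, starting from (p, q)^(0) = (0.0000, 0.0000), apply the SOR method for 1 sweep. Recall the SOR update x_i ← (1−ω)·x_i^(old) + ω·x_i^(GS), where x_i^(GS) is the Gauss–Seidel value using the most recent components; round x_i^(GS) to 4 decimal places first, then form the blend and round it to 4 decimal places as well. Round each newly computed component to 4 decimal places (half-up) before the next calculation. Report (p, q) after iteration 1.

(-0.6000, 0.7680)

Iteration 1:
  p: GS value = (-3 - (-3)·0.0000) / (4) = -0.7500;  p ← (1−ω)·0.0000 + ω·-0.7500 = -0.6000
  q: GS value = (3 - (3)·-0.6000) / (5) = 0.9600;  q ← (1−ω)·0.0000 + ω·0.9600 = 0.7680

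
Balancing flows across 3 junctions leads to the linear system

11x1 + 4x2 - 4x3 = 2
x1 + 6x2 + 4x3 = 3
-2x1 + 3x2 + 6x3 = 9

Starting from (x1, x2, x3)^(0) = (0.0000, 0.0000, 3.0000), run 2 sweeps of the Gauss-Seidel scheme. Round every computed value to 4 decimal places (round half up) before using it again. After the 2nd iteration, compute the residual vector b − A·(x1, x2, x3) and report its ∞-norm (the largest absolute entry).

0.6116

Iteration 1:
  x1 = (2 - (4)·0.0000 - (-4)·3.0000) / (11) = 1.2727
  x2 = (3 - (1)·1.2727 - (4)·3.0000) / (6) = -1.7121
  x3 = (9 - (-2)·1.2727 - (3)·-1.7121) / (6) = 2.7803
Iteration 2:
  x1 = (2 - (4)·-1.7121 - (-4)·2.7803) / (11) = 1.8154
  x2 = (3 - (1)·1.8154 - (4)·2.7803) / (6) = -1.6561
  x3 = (9 - (-2)·1.8154 - (3)·-1.6561) / (6) = 2.9332
Residual b − A·x = (0.3878, -0.6116, -0.0001); ∞-norm = 0.6116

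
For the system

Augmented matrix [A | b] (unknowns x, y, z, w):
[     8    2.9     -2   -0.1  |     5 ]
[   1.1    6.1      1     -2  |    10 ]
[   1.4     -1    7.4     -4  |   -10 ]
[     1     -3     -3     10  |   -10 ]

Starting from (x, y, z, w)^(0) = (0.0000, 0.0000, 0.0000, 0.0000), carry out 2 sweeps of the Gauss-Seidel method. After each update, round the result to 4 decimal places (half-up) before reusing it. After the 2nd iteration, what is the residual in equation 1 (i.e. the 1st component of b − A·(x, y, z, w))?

-0.8452

Iteration 1:
  x = (5 - (2.9)·0.0000 - (-2)·0.0000 - (-0.1)·0.0000) / (8) = 0.6250
  y = (10 - (1.1)·0.6250 - (1)·0.0000 - (-2)·0.0000) / (6.1) = 1.5266
  z = (-10 - (1.4)·0.6250 - (-1)·1.5266 - (-4)·0.0000) / (7.4) = -1.2633
  w = (-10 - (1)·0.6250 - (-3)·1.5266 - (-3)·-1.2633) / (10) = -0.9835
Iteration 2:
  x = (5 - (2.9)·1.5266 - (-2)·-1.2633 - (-0.1)·-0.9835) / (8) = -0.2565
  y = (10 - (1.1)·-0.2565 - (1)·-1.2633 - (-2)·-0.9835) / (6.1) = 1.5702
  z = (-10 - (1.4)·-0.2565 - (-1)·1.5702 - (-4)·-0.9835) / (7.4) = -1.6223
  w = (-10 - (1)·-0.2565 - (-3)·1.5702 - (-3)·-1.6223) / (10) = -0.9900
Residual b − A·x = (-0.8452, 0.3462, -0.0257, 0.0002)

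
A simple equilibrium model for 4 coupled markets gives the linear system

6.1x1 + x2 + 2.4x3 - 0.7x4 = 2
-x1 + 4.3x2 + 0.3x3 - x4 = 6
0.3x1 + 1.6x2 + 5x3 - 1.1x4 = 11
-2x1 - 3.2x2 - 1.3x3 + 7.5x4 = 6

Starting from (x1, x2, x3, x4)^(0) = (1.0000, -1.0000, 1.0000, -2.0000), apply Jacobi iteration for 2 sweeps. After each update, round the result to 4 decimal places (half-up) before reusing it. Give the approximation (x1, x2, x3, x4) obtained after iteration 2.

Iteration 1:
  x1 = (2 - (1)·-1.0000 - (2.4)·1.0000 - (-0.7)·-2.0000) / (6.1) = -0.1311
  x2 = (6 - (-1)·1.0000 - (0.3)·1.0000 - (-1)·-2.0000) / (4.3) = 1.0930
  x3 = (11 - (0.3)·1.0000 - (1.6)·-1.0000 - (-1.1)·-2.0000) / (5) = 2.0200
  x4 = (6 - (-2)·1.0000 - (-3.2)·-1.0000 - (-1.3)·1.0000) / (7.5) = 0.8133
Iteration 2:
  x1 = (2 - (1)·1.0930 - (2.4)·2.0200 - (-0.7)·0.8133) / (6.1) = -0.5527
  x2 = (6 - (-1)·-0.1311 - (0.3)·2.0200 - (-1)·0.8133) / (4.3) = 1.4131
  x3 = (11 - (0.3)·-0.1311 - (1.6)·1.0930 - (-1.1)·0.8133) / (5) = 2.0370
  x4 = (6 - (-2)·-0.1311 - (-3.2)·1.0930 - (-1.3)·2.0200) / (7.5) = 1.5815

(-0.5527, 1.4131, 2.0370, 1.5815)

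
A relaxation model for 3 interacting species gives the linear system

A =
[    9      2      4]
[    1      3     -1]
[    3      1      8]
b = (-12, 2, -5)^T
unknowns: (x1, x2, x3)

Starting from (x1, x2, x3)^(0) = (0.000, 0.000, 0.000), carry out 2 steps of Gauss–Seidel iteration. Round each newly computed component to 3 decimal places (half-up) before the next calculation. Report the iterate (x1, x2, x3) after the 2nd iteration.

(-1.463, 1.066, -0.210)

Iteration 1:
  x1 = (-12 - (2)·0.000 - (4)·0.000) / (9) = -1.333
  x2 = (2 - (1)·-1.333 - (-1)·0.000) / (3) = 1.111
  x3 = (-5 - (3)·-1.333 - (1)·1.111) / (8) = -0.264
Iteration 2:
  x1 = (-12 - (2)·1.111 - (4)·-0.264) / (9) = -1.463
  x2 = (2 - (1)·-1.463 - (-1)·-0.264) / (3) = 1.066
  x3 = (-5 - (3)·-1.463 - (1)·1.066) / (8) = -0.210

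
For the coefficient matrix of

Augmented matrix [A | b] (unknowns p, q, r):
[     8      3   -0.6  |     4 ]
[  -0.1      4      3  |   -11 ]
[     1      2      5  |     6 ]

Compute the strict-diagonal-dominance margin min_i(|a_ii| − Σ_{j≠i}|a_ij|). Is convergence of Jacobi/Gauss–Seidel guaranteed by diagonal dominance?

row 1: |8| − (3+0.6) = 4.4
row 2: |4| − (0.1+3) = 0.9
row 3: |5| − (1+2) = 2
minimum over rows = 0.9 → strictly diagonally dominant (convergence guaranteed)

0.9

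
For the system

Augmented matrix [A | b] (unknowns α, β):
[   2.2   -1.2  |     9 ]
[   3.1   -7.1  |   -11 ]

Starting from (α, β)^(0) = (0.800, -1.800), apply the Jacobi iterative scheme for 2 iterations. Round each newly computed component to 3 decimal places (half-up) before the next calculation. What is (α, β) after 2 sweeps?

Iteration 1:
  α = (9 - (-1.2)·-1.800) / (2.2) = 3.109
  β = (-11 - (3.1)·0.800) / (-7.1) = 1.899
Iteration 2:
  α = (9 - (-1.2)·1.899) / (2.2) = 5.127
  β = (-11 - (3.1)·3.109) / (-7.1) = 2.907

(5.127, 2.907)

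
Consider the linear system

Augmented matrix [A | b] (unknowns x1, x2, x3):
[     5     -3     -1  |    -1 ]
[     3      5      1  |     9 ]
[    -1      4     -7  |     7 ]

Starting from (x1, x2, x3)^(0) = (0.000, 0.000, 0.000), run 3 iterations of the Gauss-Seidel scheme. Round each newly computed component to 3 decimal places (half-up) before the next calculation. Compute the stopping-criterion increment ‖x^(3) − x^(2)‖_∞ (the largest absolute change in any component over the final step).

Iteration 1:
  x1 = (-1 - (-3)·0.000 - (-1)·0.000) / (5) = -0.200
  x2 = (9 - (3)·-0.200 - (1)·0.000) / (5) = 1.920
  x3 = (7 - (-1)·-0.200 - (4)·1.920) / (-7) = 0.126
Iteration 2:
  x1 = (-1 - (-3)·1.920 - (-1)·0.126) / (5) = 0.977
  x2 = (9 - (3)·0.977 - (1)·0.126) / (5) = 1.189
  x3 = (7 - (-1)·0.977 - (4)·1.189) / (-7) = -0.460
Iteration 3:
  x1 = (-1 - (-3)·1.189 - (-1)·-0.460) / (5) = 0.421
  x2 = (9 - (3)·0.421 - (1)·-0.460) / (5) = 1.639
  x3 = (7 - (-1)·0.421 - (4)·1.639) / (-7) = -0.124
Change: (-0.556, 0.450, 0.336) → max |·| = 0.556

0.556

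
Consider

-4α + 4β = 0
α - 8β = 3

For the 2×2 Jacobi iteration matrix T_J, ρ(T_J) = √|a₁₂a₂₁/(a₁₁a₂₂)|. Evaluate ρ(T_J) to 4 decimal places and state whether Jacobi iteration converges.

a₁₂a₂₁/(a₁₁a₂₂) = (4)·(1) / ((-4)·(-8)) = 0.125000
ρ = √|0.125000| = √0.125000 = 0.3536
ρ < 1, so Jacobi converges

0.3536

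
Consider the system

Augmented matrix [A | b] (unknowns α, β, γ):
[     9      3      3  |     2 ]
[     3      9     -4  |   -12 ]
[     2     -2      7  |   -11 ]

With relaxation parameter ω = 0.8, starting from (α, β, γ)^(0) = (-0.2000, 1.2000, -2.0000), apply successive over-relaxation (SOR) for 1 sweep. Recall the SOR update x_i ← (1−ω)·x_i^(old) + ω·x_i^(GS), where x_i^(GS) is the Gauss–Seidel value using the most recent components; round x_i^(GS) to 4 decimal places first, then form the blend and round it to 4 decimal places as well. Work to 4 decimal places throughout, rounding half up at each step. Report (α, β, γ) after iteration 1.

(0.3511, -1.6314, -2.1103)

Iteration 1:
  α: GS value = (2 - (3)·1.2000 - (3)·-2.0000) / (9) = 0.4889;  α ← (1−ω)·-0.2000 + ω·0.4889 = 0.3511
  β: GS value = (-12 - (3)·0.3511 - (-4)·-2.0000) / (9) = -2.3393;  β ← (1−ω)·1.2000 + ω·-2.3393 = -1.6314
  γ: GS value = (-11 - (2)·0.3511 - (-2)·-1.6314) / (7) = -2.1379;  γ ← (1−ω)·-2.0000 + ω·-2.1379 = -2.1103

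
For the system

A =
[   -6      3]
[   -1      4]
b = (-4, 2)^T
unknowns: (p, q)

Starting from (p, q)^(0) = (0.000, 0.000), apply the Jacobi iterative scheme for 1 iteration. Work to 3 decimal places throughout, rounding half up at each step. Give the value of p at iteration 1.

Iteration 1:
  p = (-4 - (3)·0.000) / (-6) = 0.667
  q = (2 - (-1)·0.000) / (4) = 0.500

0.667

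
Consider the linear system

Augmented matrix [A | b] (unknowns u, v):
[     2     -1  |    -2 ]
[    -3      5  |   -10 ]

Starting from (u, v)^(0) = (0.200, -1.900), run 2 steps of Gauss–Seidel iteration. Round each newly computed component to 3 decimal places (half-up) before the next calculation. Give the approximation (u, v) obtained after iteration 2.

Iteration 1:
  u = (-2 - (-1)·-1.900) / (2) = -1.950
  v = (-10 - (-3)·-1.950) / (5) = -3.170
Iteration 2:
  u = (-2 - (-1)·-3.170) / (2) = -2.585
  v = (-10 - (-3)·-2.585) / (5) = -3.551

(-2.585, -3.551)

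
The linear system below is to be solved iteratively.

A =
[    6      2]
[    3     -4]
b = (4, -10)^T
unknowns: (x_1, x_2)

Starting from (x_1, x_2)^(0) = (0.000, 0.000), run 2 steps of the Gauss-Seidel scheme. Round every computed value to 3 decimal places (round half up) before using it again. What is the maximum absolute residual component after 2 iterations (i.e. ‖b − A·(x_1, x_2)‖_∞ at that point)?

Iteration 1:
  x_1 = (4 - (2)·0.000) / (6) = 0.667
  x_2 = (-10 - (3)·0.667) / (-4) = 3.000
Iteration 2:
  x_1 = (4 - (2)·3.000) / (6) = -0.333
  x_2 = (-10 - (3)·-0.333) / (-4) = 2.250
Residual b − A·x = (1.498, -0.001); ∞-norm = 1.498

1.498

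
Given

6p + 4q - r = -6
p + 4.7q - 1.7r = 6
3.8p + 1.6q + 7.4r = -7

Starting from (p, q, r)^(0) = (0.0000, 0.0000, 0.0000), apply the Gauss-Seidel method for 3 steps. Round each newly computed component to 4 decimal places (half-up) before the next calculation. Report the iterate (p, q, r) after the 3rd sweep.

(-1.9984, 1.6394, -0.2742)

Iteration 1:
  p = (-6 - (4)·0.0000 - (-1)·0.0000) / (6) = -1.0000
  q = (6 - (1)·-1.0000 - (-1.7)·0.0000) / (4.7) = 1.4894
  r = (-7 - (3.8)·-1.0000 - (1.6)·1.4894) / (7.4) = -0.7545
Iteration 2:
  p = (-6 - (4)·1.4894 - (-1)·-0.7545) / (6) = -2.1187
  q = (6 - (1)·-2.1187 - (-1.7)·-0.7545) / (4.7) = 1.4545
  r = (-7 - (3.8)·-2.1187 - (1.6)·1.4545) / (7.4) = -0.1725
Iteration 3:
  p = (-6 - (4)·1.4545 - (-1)·-0.1725) / (6) = -1.9984
  q = (6 - (1)·-1.9984 - (-1.7)·-0.1725) / (4.7) = 1.6394
  r = (-7 - (3.8)·-1.9984 - (1.6)·1.6394) / (7.4) = -0.2742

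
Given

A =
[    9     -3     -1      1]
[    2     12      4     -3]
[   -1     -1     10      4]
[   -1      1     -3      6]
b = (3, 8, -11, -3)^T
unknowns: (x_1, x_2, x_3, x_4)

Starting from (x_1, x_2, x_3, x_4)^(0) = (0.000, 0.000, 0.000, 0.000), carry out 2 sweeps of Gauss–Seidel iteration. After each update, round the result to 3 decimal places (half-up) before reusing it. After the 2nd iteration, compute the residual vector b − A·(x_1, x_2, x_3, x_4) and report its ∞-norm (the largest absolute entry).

1.022

Iteration 1:
  x_1 = (3 - (-3)·0.000 - (-1)·0.000 - (1)·0.000) / (9) = 0.333
  x_2 = (8 - (2)·0.333 - (4)·0.000 - (-3)·0.000) / (12) = 0.611
  x_3 = (-11 - (-1)·0.333 - (-1)·0.611 - (4)·0.000) / (10) = -1.006
  x_4 = (-3 - (-1)·0.333 - (1)·0.611 - (-3)·-1.006) / (6) = -1.049
Iteration 2:
  x_1 = (3 - (-3)·0.611 - (-1)·-1.006 - (1)·-1.049) / (9) = 0.542
  x_2 = (8 - (2)·0.542 - (4)·-1.006 - (-3)·-1.049) / (12) = 0.649
  x_3 = (-11 - (-1)·0.542 - (-1)·0.649 - (4)·-1.049) / (10) = -0.561
  x_4 = (-3 - (-1)·0.542 - (1)·0.649 - (-3)·-0.561) / (6) = -0.798
Residual b − A·x = (0.306, -1.022, -1.007, -0.002); ∞-norm = 1.022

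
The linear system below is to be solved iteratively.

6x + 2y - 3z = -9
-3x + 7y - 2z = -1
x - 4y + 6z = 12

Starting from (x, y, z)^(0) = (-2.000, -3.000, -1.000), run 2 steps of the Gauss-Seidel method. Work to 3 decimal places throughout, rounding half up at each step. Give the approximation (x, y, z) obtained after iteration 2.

(-0.417, 0.134, 2.159)

Iteration 1:
  x = (-9 - (2)·-3.000 - (-3)·-1.000) / (6) = -1.000
  y = (-1 - (-3)·-1.000 - (-2)·-1.000) / (7) = -0.857
  z = (12 - (1)·-1.000 - (-4)·-0.857) / (6) = 1.595
Iteration 2:
  x = (-9 - (2)·-0.857 - (-3)·1.595) / (6) = -0.417
  y = (-1 - (-3)·-0.417 - (-2)·1.595) / (7) = 0.134
  z = (12 - (1)·-0.417 - (-4)·0.134) / (6) = 2.159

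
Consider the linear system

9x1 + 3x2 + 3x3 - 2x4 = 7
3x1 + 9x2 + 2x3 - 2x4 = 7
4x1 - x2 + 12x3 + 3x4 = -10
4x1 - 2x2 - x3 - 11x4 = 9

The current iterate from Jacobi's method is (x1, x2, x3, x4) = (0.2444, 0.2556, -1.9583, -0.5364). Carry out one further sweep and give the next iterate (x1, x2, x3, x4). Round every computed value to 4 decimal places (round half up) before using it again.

(1.2261, 1.0123, -0.7594, -0.5978)

One sweep:
  x1 = (7 - (3)·0.2556 - (3)·-1.9583 - (-2)·-0.5364) / (9) = 1.2261
  x2 = (7 - (3)·0.2444 - (2)·-1.9583 - (-2)·-0.5364) / (9) = 1.0123
  x3 = (-10 - (4)·0.2444 - (-1)·0.2556 - (3)·-0.5364) / (12) = -0.7594
  x4 = (9 - (4)·0.2444 - (-2)·0.2556 - (-1)·-1.9583) / (-11) = -0.5978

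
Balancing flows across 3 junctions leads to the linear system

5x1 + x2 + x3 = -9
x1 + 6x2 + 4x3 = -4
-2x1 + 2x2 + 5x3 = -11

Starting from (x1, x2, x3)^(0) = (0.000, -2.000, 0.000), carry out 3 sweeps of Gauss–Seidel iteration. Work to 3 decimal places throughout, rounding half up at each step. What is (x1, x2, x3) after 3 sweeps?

(-1.415, 1.690, -3.442)

Iteration 1:
  x1 = (-9 - (1)·-2.000 - (1)·0.000) / (5) = -1.400
  x2 = (-4 - (1)·-1.400 - (4)·0.000) / (6) = -0.433
  x3 = (-11 - (-2)·-1.400 - (2)·-0.433) / (5) = -2.587
Iteration 2:
  x1 = (-9 - (1)·-0.433 - (1)·-2.587) / (5) = -1.196
  x2 = (-4 - (1)·-1.196 - (4)·-2.587) / (6) = 1.257
  x3 = (-11 - (-2)·-1.196 - (2)·1.257) / (5) = -3.181
Iteration 3:
  x1 = (-9 - (1)·1.257 - (1)·-3.181) / (5) = -1.415
  x2 = (-4 - (1)·-1.415 - (4)·-3.181) / (6) = 1.690
  x3 = (-11 - (-2)·-1.415 - (2)·1.690) / (5) = -3.442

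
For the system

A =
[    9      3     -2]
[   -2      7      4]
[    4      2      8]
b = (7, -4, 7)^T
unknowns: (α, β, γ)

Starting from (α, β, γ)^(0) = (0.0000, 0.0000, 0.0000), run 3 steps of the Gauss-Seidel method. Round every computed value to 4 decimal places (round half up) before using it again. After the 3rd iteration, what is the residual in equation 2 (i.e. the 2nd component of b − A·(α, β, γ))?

0.2001

Iteration 1:
  α = (7 - (3)·0.0000 - (-2)·0.0000) / (9) = 0.7778
  β = (-4 - (-2)·0.7778 - (4)·0.0000) / (7) = -0.3492
  γ = (7 - (4)·0.7778 - (2)·-0.3492) / (8) = 0.5734
Iteration 2:
  α = (7 - (3)·-0.3492 - (-2)·0.5734) / (9) = 1.0216
  β = (-4 - (-2)·1.0216 - (4)·0.5734) / (7) = -0.6072
  γ = (7 - (4)·1.0216 - (2)·-0.6072) / (8) = 0.5160
Iteration 3:
  α = (7 - (3)·-0.6072 - (-2)·0.5160) / (9) = 1.0948
  β = (-4 - (-2)·1.0948 - (4)·0.5160) / (7) = -0.5535
  γ = (7 - (4)·1.0948 - (2)·-0.5535) / (8) = 0.4660
Residual b − A·x = (-0.2607, 0.2001, -0.0002)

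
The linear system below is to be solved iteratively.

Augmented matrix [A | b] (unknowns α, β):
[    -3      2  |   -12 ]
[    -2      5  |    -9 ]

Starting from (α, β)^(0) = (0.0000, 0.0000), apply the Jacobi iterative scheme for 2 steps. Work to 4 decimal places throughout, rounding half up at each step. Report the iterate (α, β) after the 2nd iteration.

(2.8000, -0.2000)

Iteration 1:
  α = (-12 - (2)·0.0000) / (-3) = 4.0000
  β = (-9 - (-2)·0.0000) / (5) = -1.8000
Iteration 2:
  α = (-12 - (2)·-1.8000) / (-3) = 2.8000
  β = (-9 - (-2)·4.0000) / (5) = -0.2000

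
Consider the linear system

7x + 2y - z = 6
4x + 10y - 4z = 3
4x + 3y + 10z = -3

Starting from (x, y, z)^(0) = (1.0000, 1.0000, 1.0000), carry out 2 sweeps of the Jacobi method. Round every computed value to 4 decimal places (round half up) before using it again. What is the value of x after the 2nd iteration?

0.6286

Iteration 1:
  x = (6 - (2)·1.0000 - (-1)·1.0000) / (7) = 0.7143
  y = (3 - (4)·1.0000 - (-4)·1.0000) / (10) = 0.3000
  z = (-3 - (4)·1.0000 - (3)·1.0000) / (10) = -1.0000
Iteration 2:
  x = (6 - (2)·0.3000 - (-1)·-1.0000) / (7) = 0.6286
  y = (3 - (4)·0.7143 - (-4)·-1.0000) / (10) = -0.3857
  z = (-3 - (4)·0.7143 - (3)·0.3000) / (10) = -0.6757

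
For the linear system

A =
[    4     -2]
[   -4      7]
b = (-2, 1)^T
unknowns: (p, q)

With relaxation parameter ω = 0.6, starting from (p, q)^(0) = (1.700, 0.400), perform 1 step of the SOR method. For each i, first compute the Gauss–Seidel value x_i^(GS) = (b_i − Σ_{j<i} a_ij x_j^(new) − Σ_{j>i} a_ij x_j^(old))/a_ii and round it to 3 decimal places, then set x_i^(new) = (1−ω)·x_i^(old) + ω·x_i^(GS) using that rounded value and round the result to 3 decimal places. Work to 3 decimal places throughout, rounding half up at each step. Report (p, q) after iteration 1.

Iteration 1:
  p: GS value = (-2 - (-2)·0.400) / (4) = -0.300;  p ← (1−ω)·1.700 + ω·-0.300 = 0.500
  q: GS value = (1 - (-4)·0.500) / (7) = 0.429;  q ← (1−ω)·0.400 + ω·0.429 = 0.417

(0.500, 0.417)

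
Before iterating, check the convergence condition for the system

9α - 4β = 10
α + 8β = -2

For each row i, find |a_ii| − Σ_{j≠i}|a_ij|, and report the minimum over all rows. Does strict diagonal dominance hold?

row 1: |9| − (4) = 5
row 2: |8| − (1) = 7
minimum over rows = 5 → strictly diagonally dominant (convergence guaranteed)

5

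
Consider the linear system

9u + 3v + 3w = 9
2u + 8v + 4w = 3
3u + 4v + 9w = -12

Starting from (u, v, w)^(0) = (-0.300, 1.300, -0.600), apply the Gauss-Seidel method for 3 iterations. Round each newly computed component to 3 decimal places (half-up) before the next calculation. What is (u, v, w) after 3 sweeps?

(1.435, 1.127, -2.313)

Iteration 1:
  u = (9 - (3)·1.300 - (3)·-0.600) / (9) = 0.767
  v = (3 - (2)·0.767 - (4)·-0.600) / (8) = 0.483
  w = (-12 - (3)·0.767 - (4)·0.483) / (9) = -1.804
Iteration 2:
  u = (9 - (3)·0.483 - (3)·-1.804) / (9) = 1.440
  v = (3 - (2)·1.440 - (4)·-1.804) / (8) = 0.917
  w = (-12 - (3)·1.440 - (4)·0.917) / (9) = -2.221
Iteration 3:
  u = (9 - (3)·0.917 - (3)·-2.221) / (9) = 1.435
  v = (3 - (2)·1.435 - (4)·-2.221) / (8) = 1.127
  w = (-12 - (3)·1.435 - (4)·1.127) / (9) = -2.313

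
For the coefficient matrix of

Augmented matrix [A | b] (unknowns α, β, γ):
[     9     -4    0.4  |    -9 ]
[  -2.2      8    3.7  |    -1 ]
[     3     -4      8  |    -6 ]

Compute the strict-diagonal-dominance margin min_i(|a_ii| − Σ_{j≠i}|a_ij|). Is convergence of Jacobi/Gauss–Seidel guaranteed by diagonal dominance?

row 1: |9| − (4+0.4) = 4.6
row 2: |8| − (2.2+3.7) = 2.1
row 3: |8| − (3+4) = 1
minimum over rows = 1 → strictly diagonally dominant (convergence guaranteed)

1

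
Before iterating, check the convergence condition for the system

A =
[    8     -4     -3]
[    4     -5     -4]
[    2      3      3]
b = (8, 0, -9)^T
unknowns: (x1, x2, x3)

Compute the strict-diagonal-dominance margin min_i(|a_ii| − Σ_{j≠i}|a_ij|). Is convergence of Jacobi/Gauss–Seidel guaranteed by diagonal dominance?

-3

row 1: |8| − (4+3) = 1
row 2: |-5| − (4+4) = -3
row 3: |3| − (2+3) = -2
minimum over rows = -3 → not strictly diagonally dominant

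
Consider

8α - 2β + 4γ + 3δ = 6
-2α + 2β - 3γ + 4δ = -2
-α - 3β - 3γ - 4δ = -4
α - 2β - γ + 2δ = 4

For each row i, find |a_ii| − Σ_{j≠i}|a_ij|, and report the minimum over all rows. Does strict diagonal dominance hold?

row 1: |8| − (2+4+3) = -1
row 2: |2| − (2+3+4) = -7
row 3: |-3| − (1+3+4) = -5
row 4: |2| − (1+2+1) = -2
minimum over rows = -7 → not strictly diagonally dominant

-7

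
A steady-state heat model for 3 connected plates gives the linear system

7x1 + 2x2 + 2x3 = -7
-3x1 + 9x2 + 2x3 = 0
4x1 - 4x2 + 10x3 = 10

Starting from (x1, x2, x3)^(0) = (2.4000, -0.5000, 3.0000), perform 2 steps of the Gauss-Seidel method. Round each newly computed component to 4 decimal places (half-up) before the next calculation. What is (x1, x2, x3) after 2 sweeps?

(-0.9864, -0.5934, 1.1572)

Iteration 1:
  x1 = (-7 - (2)·-0.5000 - (2)·3.0000) / (7) = -1.7143
  x2 = (0 - (-3)·-1.7143 - (2)·3.0000) / (9) = -1.2381
  x3 = (10 - (4)·-1.7143 - (-4)·-1.2381) / (10) = 1.1905
Iteration 2:
  x1 = (-7 - (2)·-1.2381 - (2)·1.1905) / (7) = -0.9864
  x2 = (0 - (-3)·-0.9864 - (2)·1.1905) / (9) = -0.5934
  x3 = (10 - (4)·-0.9864 - (-4)·-0.5934) / (10) = 1.1572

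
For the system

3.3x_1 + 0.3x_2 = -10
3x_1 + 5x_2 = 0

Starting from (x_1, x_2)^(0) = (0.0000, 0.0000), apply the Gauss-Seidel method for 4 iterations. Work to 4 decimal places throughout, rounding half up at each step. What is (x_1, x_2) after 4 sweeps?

(-3.2051, 1.9231)

Iteration 1:
  x_1 = (-10 - (0.3)·0.0000) / (3.3) = -3.0303
  x_2 = (0 - (3)·-3.0303) / (5) = 1.8182
Iteration 2:
  x_1 = (-10 - (0.3)·1.8182) / (3.3) = -3.1956
  x_2 = (0 - (3)·-3.1956) / (5) = 1.9174
Iteration 3:
  x_1 = (-10 - (0.3)·1.9174) / (3.3) = -3.2046
  x_2 = (0 - (3)·-3.2046) / (5) = 1.9228
Iteration 4:
  x_1 = (-10 - (0.3)·1.9228) / (3.3) = -3.2051
  x_2 = (0 - (3)·-3.2051) / (5) = 1.9231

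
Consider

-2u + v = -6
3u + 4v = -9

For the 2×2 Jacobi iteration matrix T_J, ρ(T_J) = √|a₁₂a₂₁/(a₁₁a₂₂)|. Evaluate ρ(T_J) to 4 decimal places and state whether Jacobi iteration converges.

a₁₂a₂₁/(a₁₁a₂₂) = (1)·(3) / ((-2)·(4)) = -0.375000
ρ = √|-0.375000| = √0.375000 = 0.6124
ρ < 1, so Jacobi converges

0.6124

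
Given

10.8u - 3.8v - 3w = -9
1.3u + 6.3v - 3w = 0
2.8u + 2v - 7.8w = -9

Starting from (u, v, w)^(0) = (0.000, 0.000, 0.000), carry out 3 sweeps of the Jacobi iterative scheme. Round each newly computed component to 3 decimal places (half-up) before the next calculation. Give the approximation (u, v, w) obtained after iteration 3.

Iteration 1:
  u = (-9 - (-3.8)·0.000 - (-3)·0.000) / (10.8) = -0.833
  v = (0 - (1.3)·0.000 - (-3)·0.000) / (6.3) = 0.000
  w = (-9 - (2.8)·0.000 - (2)·0.000) / (-7.8) = 1.154
Iteration 2:
  u = (-9 - (-3.8)·0.000 - (-3)·1.154) / (10.8) = -0.513
  v = (0 - (1.3)·-0.833 - (-3)·1.154) / (6.3) = 0.721
  w = (-9 - (2.8)·-0.833 - (2)·0.000) / (-7.8) = 0.855
Iteration 3:
  u = (-9 - (-3.8)·0.721 - (-3)·0.855) / (10.8) = -0.342
  v = (0 - (1.3)·-0.513 - (-3)·0.855) / (6.3) = 0.513
  w = (-9 - (2.8)·-0.513 - (2)·0.721) / (-7.8) = 1.155

(-0.342, 0.513, 1.155)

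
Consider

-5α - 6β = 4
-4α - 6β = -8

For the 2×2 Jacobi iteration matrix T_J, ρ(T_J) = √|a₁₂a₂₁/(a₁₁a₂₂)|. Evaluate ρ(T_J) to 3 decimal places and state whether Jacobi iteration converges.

a₁₂a₂₁/(a₁₁a₂₂) = (-6)·(-4) / ((-5)·(-6)) = 0.800000
ρ = √|0.800000| = √0.800000 = 0.894
ρ < 1, so Jacobi converges

0.894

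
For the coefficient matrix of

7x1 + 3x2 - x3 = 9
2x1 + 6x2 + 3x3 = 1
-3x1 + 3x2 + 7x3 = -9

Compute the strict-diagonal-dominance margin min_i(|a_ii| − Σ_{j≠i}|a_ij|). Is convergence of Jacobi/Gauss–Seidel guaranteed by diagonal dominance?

1

row 1: |7| − (3+1) = 3
row 2: |6| − (2+3) = 1
row 3: |7| − (3+3) = 1
minimum over rows = 1 → strictly diagonally dominant (convergence guaranteed)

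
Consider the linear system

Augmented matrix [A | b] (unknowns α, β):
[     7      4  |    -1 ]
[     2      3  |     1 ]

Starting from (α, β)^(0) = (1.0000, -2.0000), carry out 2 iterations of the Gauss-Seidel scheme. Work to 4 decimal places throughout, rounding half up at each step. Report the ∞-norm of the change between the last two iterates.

0.9524

Iteration 1:
  α = (-1 - (4)·-2.0000) / (7) = 1.0000
  β = (1 - (2)·1.0000) / (3) = -0.3333
Iteration 2:
  α = (-1 - (4)·-0.3333) / (7) = 0.0476
  β = (1 - (2)·0.0476) / (3) = 0.3016
Change: (-0.9524, 0.6349) → max |·| = 0.9524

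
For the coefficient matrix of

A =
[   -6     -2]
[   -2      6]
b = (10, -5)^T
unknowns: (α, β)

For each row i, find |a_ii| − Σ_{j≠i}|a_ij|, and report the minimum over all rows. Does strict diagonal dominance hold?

4

row 1: |-6| − (2) = 4
row 2: |6| − (2) = 4
minimum over rows = 4 → strictly diagonally dominant (convergence guaranteed)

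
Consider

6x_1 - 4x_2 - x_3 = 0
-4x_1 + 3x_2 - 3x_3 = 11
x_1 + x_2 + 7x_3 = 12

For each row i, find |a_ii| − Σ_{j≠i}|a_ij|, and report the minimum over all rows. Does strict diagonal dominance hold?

-4

row 1: |6| − (4+1) = 1
row 2: |3| − (4+3) = -4
row 3: |7| − (1+1) = 5
minimum over rows = -4 → not strictly diagonally dominant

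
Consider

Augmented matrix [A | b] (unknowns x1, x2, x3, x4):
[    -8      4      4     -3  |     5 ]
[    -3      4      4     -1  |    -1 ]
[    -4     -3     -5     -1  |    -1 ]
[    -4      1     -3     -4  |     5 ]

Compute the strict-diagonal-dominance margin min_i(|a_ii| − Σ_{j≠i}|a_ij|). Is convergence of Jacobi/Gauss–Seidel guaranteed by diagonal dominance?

-4

row 1: |-8| − (4+4+3) = -3
row 2: |4| − (3+4+1) = -4
row 3: |-5| − (4+3+1) = -3
row 4: |-4| − (4+1+3) = -4
minimum over rows = -4 → not strictly diagonally dominant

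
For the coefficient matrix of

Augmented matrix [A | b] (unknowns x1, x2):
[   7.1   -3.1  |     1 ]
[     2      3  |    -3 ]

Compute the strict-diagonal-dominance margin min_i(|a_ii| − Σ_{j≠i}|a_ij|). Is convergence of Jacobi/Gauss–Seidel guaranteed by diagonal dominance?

1

row 1: |7.1| − (3.1) = 4
row 2: |3| − (2) = 1
minimum over rows = 1 → strictly diagonally dominant (convergence guaranteed)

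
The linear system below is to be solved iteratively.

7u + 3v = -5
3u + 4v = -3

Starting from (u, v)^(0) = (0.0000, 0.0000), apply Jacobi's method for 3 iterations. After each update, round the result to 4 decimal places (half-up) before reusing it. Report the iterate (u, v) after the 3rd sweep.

Iteration 1:
  u = (-5 - (3)·0.0000) / (7) = -0.7143
  v = (-3 - (3)·0.0000) / (4) = -0.7500
Iteration 2:
  u = (-5 - (3)·-0.7500) / (7) = -0.3929
  v = (-3 - (3)·-0.7143) / (4) = -0.2143
Iteration 3:
  u = (-5 - (3)·-0.2143) / (7) = -0.6224
  v = (-3 - (3)·-0.3929) / (4) = -0.4553

(-0.6224, -0.4553)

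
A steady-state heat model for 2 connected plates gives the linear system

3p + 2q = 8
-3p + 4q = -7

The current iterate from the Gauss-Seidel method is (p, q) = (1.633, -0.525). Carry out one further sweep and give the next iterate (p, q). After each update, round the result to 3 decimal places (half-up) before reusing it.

One sweep:
  p = (8 - (2)·-0.525) / (3) = 3.017
  q = (-7 - (-3)·3.017) / (4) = 0.513

(3.017, 0.513)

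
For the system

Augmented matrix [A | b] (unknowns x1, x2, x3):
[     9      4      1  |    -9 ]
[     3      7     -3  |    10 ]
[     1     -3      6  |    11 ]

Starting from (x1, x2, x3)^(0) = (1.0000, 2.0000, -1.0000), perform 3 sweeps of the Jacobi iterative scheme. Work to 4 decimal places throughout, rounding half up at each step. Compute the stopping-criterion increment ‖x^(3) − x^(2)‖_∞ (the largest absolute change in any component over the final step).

Iteration 1:
  x1 = (-9 - (4)·2.0000 - (1)·-1.0000) / (9) = -1.7778
  x2 = (10 - (3)·1.0000 - (-3)·-1.0000) / (7) = 0.5714
  x3 = (11 - (1)·1.0000 - (-3)·2.0000) / (6) = 2.6667
Iteration 2:
  x1 = (-9 - (4)·0.5714 - (1)·2.6667) / (9) = -1.5503
  x2 = (10 - (3)·-1.7778 - (-3)·2.6667) / (7) = 3.3334
  x3 = (11 - (1)·-1.7778 - (-3)·0.5714) / (6) = 2.4153
Iteration 3:
  x1 = (-9 - (4)·3.3334 - (1)·2.4153) / (9) = -2.7499
  x2 = (10 - (3)·-1.5503 - (-3)·2.4153) / (7) = 3.1281
  x3 = (11 - (1)·-1.5503 - (-3)·3.3334) / (6) = 3.7584
Change: (-1.1996, -0.2053, 1.3431) → max |·| = 1.3431

1.3431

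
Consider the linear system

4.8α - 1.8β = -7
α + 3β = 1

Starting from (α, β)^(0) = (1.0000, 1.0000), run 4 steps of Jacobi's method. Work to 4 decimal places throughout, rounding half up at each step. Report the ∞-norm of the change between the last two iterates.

0.0868

Iteration 1:
  α = (-7 - (-1.8)·1.0000) / (4.8) = -1.0833
  β = (1 - (1)·1.0000) / (3) = 0.0000
Iteration 2:
  α = (-7 - (-1.8)·0.0000) / (4.8) = -1.4583
  β = (1 - (1)·-1.0833) / (3) = 0.6944
Iteration 3:
  α = (-7 - (-1.8)·0.6944) / (4.8) = -1.1979
  β = (1 - (1)·-1.4583) / (3) = 0.8194
Iteration 4:
  α = (-7 - (-1.8)·0.8194) / (4.8) = -1.1511
  β = (1 - (1)·-1.1979) / (3) = 0.7326
Change: (0.0468, -0.0868) → max |·| = 0.0868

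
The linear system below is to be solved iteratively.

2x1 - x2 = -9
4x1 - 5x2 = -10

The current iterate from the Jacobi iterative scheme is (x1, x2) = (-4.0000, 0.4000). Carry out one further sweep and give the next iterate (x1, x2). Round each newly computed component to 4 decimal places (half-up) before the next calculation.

One sweep:
  x1 = (-9 - (-1)·0.4000) / (2) = -4.3000
  x2 = (-10 - (4)·-4.0000) / (-5) = -1.2000

(-4.3000, -1.2000)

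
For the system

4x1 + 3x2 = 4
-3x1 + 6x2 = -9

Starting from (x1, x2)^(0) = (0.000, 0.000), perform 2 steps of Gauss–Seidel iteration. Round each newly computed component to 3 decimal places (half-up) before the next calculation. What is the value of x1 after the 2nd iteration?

1.750

Iteration 1:
  x1 = (4 - (3)·0.000) / (4) = 1.000
  x2 = (-9 - (-3)·1.000) / (6) = -1.000
Iteration 2:
  x1 = (4 - (3)·-1.000) / (4) = 1.750
  x2 = (-9 - (-3)·1.750) / (6) = -0.625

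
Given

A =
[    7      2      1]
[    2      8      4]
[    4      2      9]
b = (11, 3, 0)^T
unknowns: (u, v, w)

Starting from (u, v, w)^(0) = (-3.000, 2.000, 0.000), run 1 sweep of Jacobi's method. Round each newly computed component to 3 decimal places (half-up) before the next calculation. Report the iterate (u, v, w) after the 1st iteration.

Iteration 1:
  u = (11 - (2)·2.000 - (1)·0.000) / (7) = 1.000
  v = (3 - (2)·-3.000 - (4)·0.000) / (8) = 1.125
  w = (0 - (4)·-3.000 - (2)·2.000) / (9) = 0.889

(1.000, 1.125, 0.889)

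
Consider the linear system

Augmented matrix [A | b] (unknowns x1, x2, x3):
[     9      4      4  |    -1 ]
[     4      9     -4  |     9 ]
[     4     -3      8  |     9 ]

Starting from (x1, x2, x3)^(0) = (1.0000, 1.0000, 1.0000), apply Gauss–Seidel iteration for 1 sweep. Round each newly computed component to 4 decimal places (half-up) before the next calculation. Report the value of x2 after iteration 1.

Iteration 1:
  x1 = (-1 - (4)·1.0000 - (4)·1.0000) / (9) = -1.0000
  x2 = (9 - (4)·-1.0000 - (-4)·1.0000) / (9) = 1.8889
  x3 = (9 - (4)·-1.0000 - (-3)·1.8889) / (8) = 2.3333

1.8889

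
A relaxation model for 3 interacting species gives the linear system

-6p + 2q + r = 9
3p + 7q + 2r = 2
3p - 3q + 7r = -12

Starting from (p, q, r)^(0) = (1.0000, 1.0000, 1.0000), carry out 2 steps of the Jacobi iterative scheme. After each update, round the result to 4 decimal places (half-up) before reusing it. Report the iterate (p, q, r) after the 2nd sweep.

(-1.9286, 1.2041, -1.4694)

Iteration 1:
  p = (9 - (2)·1.0000 - (1)·1.0000) / (-6) = -1.0000
  q = (2 - (3)·1.0000 - (2)·1.0000) / (7) = -0.4286
  r = (-12 - (3)·1.0000 - (-3)·1.0000) / (7) = -1.7143
Iteration 2:
  p = (9 - (2)·-0.4286 - (1)·-1.7143) / (-6) = -1.9286
  q = (2 - (3)·-1.0000 - (2)·-1.7143) / (7) = 1.2041
  r = (-12 - (3)·-1.0000 - (-3)·-0.4286) / (7) = -1.4694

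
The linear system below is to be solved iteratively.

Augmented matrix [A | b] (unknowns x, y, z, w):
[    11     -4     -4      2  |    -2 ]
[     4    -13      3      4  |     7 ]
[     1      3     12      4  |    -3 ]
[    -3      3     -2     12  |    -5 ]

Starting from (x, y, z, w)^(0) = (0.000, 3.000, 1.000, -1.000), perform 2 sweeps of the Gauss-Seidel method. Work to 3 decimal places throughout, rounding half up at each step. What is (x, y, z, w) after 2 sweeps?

(-0.240, -0.614, -0.073, -0.335)

Iteration 1:
  x = (-2 - (-4)·3.000 - (-4)·1.000 - (2)·-1.000) / (11) = 1.455
  y = (7 - (4)·1.455 - (3)·1.000 - (4)·-1.000) / (-13) = -0.168
  z = (-3 - (1)·1.455 - (3)·-0.168 - (4)·-1.000) / (12) = 0.004
  w = (-5 - (-3)·1.455 - (3)·-0.168 - (-2)·0.004) / (12) = -0.010
Iteration 2:
  x = (-2 - (-4)·-0.168 - (-4)·0.004 - (2)·-0.010) / (11) = -0.240
  y = (7 - (4)·-0.240 - (3)·0.004 - (4)·-0.010) / (-13) = -0.614
  z = (-3 - (1)·-0.240 - (3)·-0.614 - (4)·-0.010) / (12) = -0.073
  w = (-5 - (-3)·-0.240 - (3)·-0.614 - (-2)·-0.073) / (12) = -0.335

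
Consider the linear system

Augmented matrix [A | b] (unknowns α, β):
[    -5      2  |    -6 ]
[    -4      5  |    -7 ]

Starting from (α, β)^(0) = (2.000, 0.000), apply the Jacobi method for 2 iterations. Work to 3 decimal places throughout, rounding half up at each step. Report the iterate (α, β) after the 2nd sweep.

Iteration 1:
  α = (-6 - (2)·0.000) / (-5) = 1.200
  β = (-7 - (-4)·2.000) / (5) = 0.200
Iteration 2:
  α = (-6 - (2)·0.200) / (-5) = 1.280
  β = (-7 - (-4)·1.200) / (5) = -0.440

(1.280, -0.440)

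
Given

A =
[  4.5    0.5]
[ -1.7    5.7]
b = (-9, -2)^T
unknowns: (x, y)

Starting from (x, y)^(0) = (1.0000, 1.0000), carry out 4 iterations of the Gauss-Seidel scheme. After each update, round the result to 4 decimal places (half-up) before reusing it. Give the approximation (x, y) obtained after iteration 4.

(-1.8981, -0.9170)

Iteration 1:
  x = (-9 - (0.5)·1.0000) / (4.5) = -2.1111
  y = (-2 - (-1.7)·-2.1111) / (5.7) = -0.9805
Iteration 2:
  x = (-9 - (0.5)·-0.9805) / (4.5) = -1.8911
  y = (-2 - (-1.7)·-1.8911) / (5.7) = -0.9149
Iteration 3:
  x = (-9 - (0.5)·-0.9149) / (4.5) = -1.8983
  y = (-2 - (-1.7)·-1.8983) / (5.7) = -0.9170
Iteration 4:
  x = (-9 - (0.5)·-0.9170) / (4.5) = -1.8981
  y = (-2 - (-1.7)·-1.8981) / (5.7) = -0.9170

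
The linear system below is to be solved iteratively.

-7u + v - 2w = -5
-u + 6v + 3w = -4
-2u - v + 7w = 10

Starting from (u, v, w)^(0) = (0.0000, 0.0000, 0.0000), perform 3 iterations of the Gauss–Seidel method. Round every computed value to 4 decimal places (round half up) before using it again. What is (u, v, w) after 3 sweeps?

(0.1464, -1.2831, 1.2871)

Iteration 1:
  u = (-5 - (1)·0.0000 - (-2)·0.0000) / (-7) = 0.7143
  v = (-4 - (-1)·0.7143 - (3)·0.0000) / (6) = -0.5476
  w = (10 - (-2)·0.7143 - (-1)·-0.5476) / (7) = 1.5544
Iteration 2:
  u = (-5 - (1)·-0.5476 - (-2)·1.5544) / (-7) = 0.1919
  v = (-4 - (-1)·0.1919 - (3)·1.5544) / (6) = -1.4119
  w = (10 - (-2)·0.1919 - (-1)·-1.4119) / (7) = 1.2817
Iteration 3:
  u = (-5 - (1)·-1.4119 - (-2)·1.2817) / (-7) = 0.1464
  v = (-4 - (-1)·0.1464 - (3)·1.2817) / (6) = -1.2831
  w = (10 - (-2)·0.1464 - (-1)·-1.2831) / (7) = 1.2871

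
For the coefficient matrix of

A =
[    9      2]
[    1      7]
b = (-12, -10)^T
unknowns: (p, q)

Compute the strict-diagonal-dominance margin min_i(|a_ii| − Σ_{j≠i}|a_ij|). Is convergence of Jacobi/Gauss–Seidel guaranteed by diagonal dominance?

row 1: |9| − (2) = 7
row 2: |7| − (1) = 6
minimum over rows = 6 → strictly diagonally dominant (convergence guaranteed)

6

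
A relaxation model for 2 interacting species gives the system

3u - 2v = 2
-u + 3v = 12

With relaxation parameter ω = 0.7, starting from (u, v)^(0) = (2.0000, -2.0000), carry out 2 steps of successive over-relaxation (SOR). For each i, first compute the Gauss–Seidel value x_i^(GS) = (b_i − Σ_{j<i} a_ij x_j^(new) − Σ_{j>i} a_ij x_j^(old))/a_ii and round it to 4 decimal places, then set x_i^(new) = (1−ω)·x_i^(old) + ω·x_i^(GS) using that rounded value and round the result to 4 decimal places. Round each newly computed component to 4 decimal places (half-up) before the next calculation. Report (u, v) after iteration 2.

(1.5479, 3.8305)

Iteration 1:
  u: GS value = (2 - (-2)·-2.0000) / (3) = -0.6667;  u ← (1−ω)·2.0000 + ω·-0.6667 = 0.1333
  v: GS value = (12 - (-1)·0.1333) / (3) = 4.0444;  v ← (1−ω)·-2.0000 + ω·4.0444 = 2.2311
Iteration 2:
  u: GS value = (2 - (-2)·2.2311) / (3) = 2.1541;  u ← (1−ω)·0.1333 + ω·2.1541 = 1.5479
  v: GS value = (12 - (-1)·1.5479) / (3) = 4.5160;  v ← (1−ω)·2.2311 + ω·4.5160 = 3.8305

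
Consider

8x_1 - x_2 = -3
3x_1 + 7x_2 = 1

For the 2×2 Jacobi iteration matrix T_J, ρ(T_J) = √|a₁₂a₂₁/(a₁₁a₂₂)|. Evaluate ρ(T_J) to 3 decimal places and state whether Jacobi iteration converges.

a₁₂a₂₁/(a₁₁a₂₂) = (-1)·(3) / ((8)·(7)) = -0.053571
ρ = √|-0.053571| = √0.053571 = 0.231
ρ < 1, so Jacobi converges

0.231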